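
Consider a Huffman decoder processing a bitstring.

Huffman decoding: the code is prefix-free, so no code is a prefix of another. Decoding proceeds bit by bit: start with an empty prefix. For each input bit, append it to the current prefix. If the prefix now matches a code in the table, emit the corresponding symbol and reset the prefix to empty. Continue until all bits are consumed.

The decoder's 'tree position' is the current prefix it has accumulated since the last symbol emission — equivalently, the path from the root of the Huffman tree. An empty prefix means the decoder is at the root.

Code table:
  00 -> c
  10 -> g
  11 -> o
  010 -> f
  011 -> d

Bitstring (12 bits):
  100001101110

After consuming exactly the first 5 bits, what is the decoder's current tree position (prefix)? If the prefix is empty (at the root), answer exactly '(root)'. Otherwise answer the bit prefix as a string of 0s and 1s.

Answer: 0

Derivation:
Bit 0: prefix='1' (no match yet)
Bit 1: prefix='10' -> emit 'g', reset
Bit 2: prefix='0' (no match yet)
Bit 3: prefix='00' -> emit 'c', reset
Bit 4: prefix='0' (no match yet)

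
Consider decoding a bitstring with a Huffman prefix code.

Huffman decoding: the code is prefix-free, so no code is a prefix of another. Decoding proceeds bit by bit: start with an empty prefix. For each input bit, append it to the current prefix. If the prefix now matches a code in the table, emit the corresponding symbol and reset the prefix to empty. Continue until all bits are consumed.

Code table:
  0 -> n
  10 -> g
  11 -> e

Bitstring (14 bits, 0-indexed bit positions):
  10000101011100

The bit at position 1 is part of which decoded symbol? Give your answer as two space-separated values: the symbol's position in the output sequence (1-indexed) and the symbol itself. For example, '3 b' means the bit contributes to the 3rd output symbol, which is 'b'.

Answer: 1 g

Derivation:
Bit 0: prefix='1' (no match yet)
Bit 1: prefix='10' -> emit 'g', reset
Bit 2: prefix='0' -> emit 'n', reset
Bit 3: prefix='0' -> emit 'n', reset
Bit 4: prefix='0' -> emit 'n', reset
Bit 5: prefix='1' (no match yet)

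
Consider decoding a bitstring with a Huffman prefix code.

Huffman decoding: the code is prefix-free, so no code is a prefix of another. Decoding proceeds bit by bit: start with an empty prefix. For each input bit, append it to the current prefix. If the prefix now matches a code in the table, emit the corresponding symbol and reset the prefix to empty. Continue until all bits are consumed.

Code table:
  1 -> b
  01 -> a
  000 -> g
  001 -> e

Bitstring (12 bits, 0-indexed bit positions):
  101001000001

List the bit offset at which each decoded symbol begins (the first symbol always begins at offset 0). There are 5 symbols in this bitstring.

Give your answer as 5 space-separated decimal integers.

Bit 0: prefix='1' -> emit 'b', reset
Bit 1: prefix='0' (no match yet)
Bit 2: prefix='01' -> emit 'a', reset
Bit 3: prefix='0' (no match yet)
Bit 4: prefix='00' (no match yet)
Bit 5: prefix='001' -> emit 'e', reset
Bit 6: prefix='0' (no match yet)
Bit 7: prefix='00' (no match yet)
Bit 8: prefix='000' -> emit 'g', reset
Bit 9: prefix='0' (no match yet)
Bit 10: prefix='00' (no match yet)
Bit 11: prefix='001' -> emit 'e', reset

Answer: 0 1 3 6 9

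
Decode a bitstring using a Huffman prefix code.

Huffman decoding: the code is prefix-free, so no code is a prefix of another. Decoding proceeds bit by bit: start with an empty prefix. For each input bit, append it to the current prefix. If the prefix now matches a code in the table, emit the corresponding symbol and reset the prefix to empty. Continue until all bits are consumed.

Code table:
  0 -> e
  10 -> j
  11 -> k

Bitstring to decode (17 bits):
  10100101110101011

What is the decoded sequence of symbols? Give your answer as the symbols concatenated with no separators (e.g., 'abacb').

Bit 0: prefix='1' (no match yet)
Bit 1: prefix='10' -> emit 'j', reset
Bit 2: prefix='1' (no match yet)
Bit 3: prefix='10' -> emit 'j', reset
Bit 4: prefix='0' -> emit 'e', reset
Bit 5: prefix='1' (no match yet)
Bit 6: prefix='10' -> emit 'j', reset
Bit 7: prefix='1' (no match yet)
Bit 8: prefix='11' -> emit 'k', reset
Bit 9: prefix='1' (no match yet)
Bit 10: prefix='10' -> emit 'j', reset
Bit 11: prefix='1' (no match yet)
Bit 12: prefix='10' -> emit 'j', reset
Bit 13: prefix='1' (no match yet)
Bit 14: prefix='10' -> emit 'j', reset
Bit 15: prefix='1' (no match yet)
Bit 16: prefix='11' -> emit 'k', reset

Answer: jjejkjjjk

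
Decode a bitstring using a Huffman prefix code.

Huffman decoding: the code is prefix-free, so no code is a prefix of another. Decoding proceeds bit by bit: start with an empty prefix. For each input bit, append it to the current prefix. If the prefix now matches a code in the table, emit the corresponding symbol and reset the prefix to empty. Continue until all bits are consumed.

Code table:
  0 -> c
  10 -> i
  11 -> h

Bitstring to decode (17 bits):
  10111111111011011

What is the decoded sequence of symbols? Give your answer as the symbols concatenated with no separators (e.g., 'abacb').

Bit 0: prefix='1' (no match yet)
Bit 1: prefix='10' -> emit 'i', reset
Bit 2: prefix='1' (no match yet)
Bit 3: prefix='11' -> emit 'h', reset
Bit 4: prefix='1' (no match yet)
Bit 5: prefix='11' -> emit 'h', reset
Bit 6: prefix='1' (no match yet)
Bit 7: prefix='11' -> emit 'h', reset
Bit 8: prefix='1' (no match yet)
Bit 9: prefix='11' -> emit 'h', reset
Bit 10: prefix='1' (no match yet)
Bit 11: prefix='10' -> emit 'i', reset
Bit 12: prefix='1' (no match yet)
Bit 13: prefix='11' -> emit 'h', reset
Bit 14: prefix='0' -> emit 'c', reset
Bit 15: prefix='1' (no match yet)
Bit 16: prefix='11' -> emit 'h', reset

Answer: ihhhhihch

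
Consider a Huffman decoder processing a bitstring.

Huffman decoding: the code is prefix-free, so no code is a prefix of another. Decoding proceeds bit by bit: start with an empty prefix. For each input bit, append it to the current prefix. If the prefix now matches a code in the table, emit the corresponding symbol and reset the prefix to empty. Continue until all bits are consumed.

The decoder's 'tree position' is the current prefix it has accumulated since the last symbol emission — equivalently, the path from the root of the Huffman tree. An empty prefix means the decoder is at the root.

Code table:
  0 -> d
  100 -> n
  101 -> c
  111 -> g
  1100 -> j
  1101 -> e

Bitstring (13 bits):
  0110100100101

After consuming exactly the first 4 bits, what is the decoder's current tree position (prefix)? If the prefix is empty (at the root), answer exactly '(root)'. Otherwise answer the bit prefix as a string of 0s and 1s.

Bit 0: prefix='0' -> emit 'd', reset
Bit 1: prefix='1' (no match yet)
Bit 2: prefix='11' (no match yet)
Bit 3: prefix='110' (no match yet)

Answer: 110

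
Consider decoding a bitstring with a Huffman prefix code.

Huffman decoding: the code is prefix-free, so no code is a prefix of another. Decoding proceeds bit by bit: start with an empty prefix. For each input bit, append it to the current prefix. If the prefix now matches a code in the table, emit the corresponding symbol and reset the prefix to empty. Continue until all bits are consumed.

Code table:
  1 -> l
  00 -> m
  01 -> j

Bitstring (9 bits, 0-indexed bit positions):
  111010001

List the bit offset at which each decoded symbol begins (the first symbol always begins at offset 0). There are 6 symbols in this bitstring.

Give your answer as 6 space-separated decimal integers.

Answer: 0 1 2 3 5 7

Derivation:
Bit 0: prefix='1' -> emit 'l', reset
Bit 1: prefix='1' -> emit 'l', reset
Bit 2: prefix='1' -> emit 'l', reset
Bit 3: prefix='0' (no match yet)
Bit 4: prefix='01' -> emit 'j', reset
Bit 5: prefix='0' (no match yet)
Bit 6: prefix='00' -> emit 'm', reset
Bit 7: prefix='0' (no match yet)
Bit 8: prefix='01' -> emit 'j', reset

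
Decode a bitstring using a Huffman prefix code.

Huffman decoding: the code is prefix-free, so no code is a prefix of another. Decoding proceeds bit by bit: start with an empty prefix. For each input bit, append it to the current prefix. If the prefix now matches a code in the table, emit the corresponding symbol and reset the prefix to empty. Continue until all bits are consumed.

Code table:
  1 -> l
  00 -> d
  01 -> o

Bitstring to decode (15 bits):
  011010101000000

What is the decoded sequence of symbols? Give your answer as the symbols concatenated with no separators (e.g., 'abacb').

Bit 0: prefix='0' (no match yet)
Bit 1: prefix='01' -> emit 'o', reset
Bit 2: prefix='1' -> emit 'l', reset
Bit 3: prefix='0' (no match yet)
Bit 4: prefix='01' -> emit 'o', reset
Bit 5: prefix='0' (no match yet)
Bit 6: prefix='01' -> emit 'o', reset
Bit 7: prefix='0' (no match yet)
Bit 8: prefix='01' -> emit 'o', reset
Bit 9: prefix='0' (no match yet)
Bit 10: prefix='00' -> emit 'd', reset
Bit 11: prefix='0' (no match yet)
Bit 12: prefix='00' -> emit 'd', reset
Bit 13: prefix='0' (no match yet)
Bit 14: prefix='00' -> emit 'd', reset

Answer: oloooddd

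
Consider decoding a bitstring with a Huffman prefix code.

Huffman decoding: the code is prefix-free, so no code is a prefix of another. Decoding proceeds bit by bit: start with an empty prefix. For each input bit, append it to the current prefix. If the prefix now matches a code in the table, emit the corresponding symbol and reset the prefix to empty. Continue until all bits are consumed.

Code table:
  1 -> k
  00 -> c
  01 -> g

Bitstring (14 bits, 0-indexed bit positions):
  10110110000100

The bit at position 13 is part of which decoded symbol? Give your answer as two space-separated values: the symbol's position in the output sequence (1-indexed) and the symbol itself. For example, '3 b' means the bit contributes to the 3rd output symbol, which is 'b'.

Answer: 9 c

Derivation:
Bit 0: prefix='1' -> emit 'k', reset
Bit 1: prefix='0' (no match yet)
Bit 2: prefix='01' -> emit 'g', reset
Bit 3: prefix='1' -> emit 'k', reset
Bit 4: prefix='0' (no match yet)
Bit 5: prefix='01' -> emit 'g', reset
Bit 6: prefix='1' -> emit 'k', reset
Bit 7: prefix='0' (no match yet)
Bit 8: prefix='00' -> emit 'c', reset
Bit 9: prefix='0' (no match yet)
Bit 10: prefix='00' -> emit 'c', reset
Bit 11: prefix='1' -> emit 'k', reset
Bit 12: prefix='0' (no match yet)
Bit 13: prefix='00' -> emit 'c', reset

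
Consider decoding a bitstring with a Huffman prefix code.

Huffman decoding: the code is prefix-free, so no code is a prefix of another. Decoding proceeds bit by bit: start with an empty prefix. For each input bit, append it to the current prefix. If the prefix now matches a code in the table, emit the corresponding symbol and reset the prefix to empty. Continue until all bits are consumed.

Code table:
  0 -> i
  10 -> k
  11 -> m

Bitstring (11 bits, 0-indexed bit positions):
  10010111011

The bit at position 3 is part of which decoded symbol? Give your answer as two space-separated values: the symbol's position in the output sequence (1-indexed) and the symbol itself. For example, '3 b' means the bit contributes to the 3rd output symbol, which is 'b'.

Bit 0: prefix='1' (no match yet)
Bit 1: prefix='10' -> emit 'k', reset
Bit 2: prefix='0' -> emit 'i', reset
Bit 3: prefix='1' (no match yet)
Bit 4: prefix='10' -> emit 'k', reset
Bit 5: prefix='1' (no match yet)
Bit 6: prefix='11' -> emit 'm', reset
Bit 7: prefix='1' (no match yet)

Answer: 3 k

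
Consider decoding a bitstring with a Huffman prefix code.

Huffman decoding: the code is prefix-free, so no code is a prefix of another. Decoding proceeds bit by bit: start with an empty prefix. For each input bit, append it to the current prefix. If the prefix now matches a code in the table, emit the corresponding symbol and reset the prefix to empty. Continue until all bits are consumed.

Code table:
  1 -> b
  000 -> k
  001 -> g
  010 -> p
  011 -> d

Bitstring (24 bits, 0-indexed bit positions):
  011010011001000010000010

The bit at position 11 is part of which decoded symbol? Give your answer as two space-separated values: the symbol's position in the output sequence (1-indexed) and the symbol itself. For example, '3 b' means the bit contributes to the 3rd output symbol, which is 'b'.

Bit 0: prefix='0' (no match yet)
Bit 1: prefix='01' (no match yet)
Bit 2: prefix='011' -> emit 'd', reset
Bit 3: prefix='0' (no match yet)
Bit 4: prefix='01' (no match yet)
Bit 5: prefix='010' -> emit 'p', reset
Bit 6: prefix='0' (no match yet)
Bit 7: prefix='01' (no match yet)
Bit 8: prefix='011' -> emit 'd', reset
Bit 9: prefix='0' (no match yet)
Bit 10: prefix='00' (no match yet)
Bit 11: prefix='001' -> emit 'g', reset
Bit 12: prefix='0' (no match yet)
Bit 13: prefix='00' (no match yet)
Bit 14: prefix='000' -> emit 'k', reset
Bit 15: prefix='0' (no match yet)

Answer: 4 g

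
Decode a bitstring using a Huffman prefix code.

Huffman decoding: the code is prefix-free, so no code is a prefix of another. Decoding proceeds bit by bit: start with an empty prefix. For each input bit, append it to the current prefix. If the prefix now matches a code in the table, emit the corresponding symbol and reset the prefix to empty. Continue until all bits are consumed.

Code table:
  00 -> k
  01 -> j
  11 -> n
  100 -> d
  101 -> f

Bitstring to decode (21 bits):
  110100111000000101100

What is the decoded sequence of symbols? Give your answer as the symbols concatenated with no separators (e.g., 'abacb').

Bit 0: prefix='1' (no match yet)
Bit 1: prefix='11' -> emit 'n', reset
Bit 2: prefix='0' (no match yet)
Bit 3: prefix='01' -> emit 'j', reset
Bit 4: prefix='0' (no match yet)
Bit 5: prefix='00' -> emit 'k', reset
Bit 6: prefix='1' (no match yet)
Bit 7: prefix='11' -> emit 'n', reset
Bit 8: prefix='1' (no match yet)
Bit 9: prefix='10' (no match yet)
Bit 10: prefix='100' -> emit 'd', reset
Bit 11: prefix='0' (no match yet)
Bit 12: prefix='00' -> emit 'k', reset
Bit 13: prefix='0' (no match yet)
Bit 14: prefix='00' -> emit 'k', reset
Bit 15: prefix='1' (no match yet)
Bit 16: prefix='10' (no match yet)
Bit 17: prefix='101' -> emit 'f', reset
Bit 18: prefix='1' (no match yet)
Bit 19: prefix='10' (no match yet)
Bit 20: prefix='100' -> emit 'd', reset

Answer: njkndkkfd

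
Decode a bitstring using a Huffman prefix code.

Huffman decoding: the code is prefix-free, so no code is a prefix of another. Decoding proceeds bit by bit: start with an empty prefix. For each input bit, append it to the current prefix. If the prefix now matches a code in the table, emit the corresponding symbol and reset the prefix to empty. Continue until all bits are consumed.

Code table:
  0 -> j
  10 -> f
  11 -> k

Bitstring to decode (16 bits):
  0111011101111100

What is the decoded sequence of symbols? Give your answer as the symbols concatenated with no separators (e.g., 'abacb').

Bit 0: prefix='0' -> emit 'j', reset
Bit 1: prefix='1' (no match yet)
Bit 2: prefix='11' -> emit 'k', reset
Bit 3: prefix='1' (no match yet)
Bit 4: prefix='10' -> emit 'f', reset
Bit 5: prefix='1' (no match yet)
Bit 6: prefix='11' -> emit 'k', reset
Bit 7: prefix='1' (no match yet)
Bit 8: prefix='10' -> emit 'f', reset
Bit 9: prefix='1' (no match yet)
Bit 10: prefix='11' -> emit 'k', reset
Bit 11: prefix='1' (no match yet)
Bit 12: prefix='11' -> emit 'k', reset
Bit 13: prefix='1' (no match yet)
Bit 14: prefix='10' -> emit 'f', reset
Bit 15: prefix='0' -> emit 'j', reset

Answer: jkfkfkkfj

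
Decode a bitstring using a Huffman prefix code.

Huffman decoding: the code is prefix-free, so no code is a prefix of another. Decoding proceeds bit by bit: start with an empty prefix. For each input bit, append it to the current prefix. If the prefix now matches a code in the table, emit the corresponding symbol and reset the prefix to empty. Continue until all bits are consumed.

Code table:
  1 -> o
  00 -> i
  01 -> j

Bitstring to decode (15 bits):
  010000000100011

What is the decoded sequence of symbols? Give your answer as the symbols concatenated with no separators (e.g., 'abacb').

Bit 0: prefix='0' (no match yet)
Bit 1: prefix='01' -> emit 'j', reset
Bit 2: prefix='0' (no match yet)
Bit 3: prefix='00' -> emit 'i', reset
Bit 4: prefix='0' (no match yet)
Bit 5: prefix='00' -> emit 'i', reset
Bit 6: prefix='0' (no match yet)
Bit 7: prefix='00' -> emit 'i', reset
Bit 8: prefix='0' (no match yet)
Bit 9: prefix='01' -> emit 'j', reset
Bit 10: prefix='0' (no match yet)
Bit 11: prefix='00' -> emit 'i', reset
Bit 12: prefix='0' (no match yet)
Bit 13: prefix='01' -> emit 'j', reset
Bit 14: prefix='1' -> emit 'o', reset

Answer: jiiijijo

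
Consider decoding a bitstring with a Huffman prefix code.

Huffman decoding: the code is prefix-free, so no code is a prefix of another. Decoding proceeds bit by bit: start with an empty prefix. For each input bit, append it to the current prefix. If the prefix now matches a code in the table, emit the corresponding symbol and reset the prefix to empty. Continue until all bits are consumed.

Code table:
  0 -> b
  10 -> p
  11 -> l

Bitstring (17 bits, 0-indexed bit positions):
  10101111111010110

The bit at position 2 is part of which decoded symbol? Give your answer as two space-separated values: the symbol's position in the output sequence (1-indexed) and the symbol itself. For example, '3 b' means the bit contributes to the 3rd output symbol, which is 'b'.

Bit 0: prefix='1' (no match yet)
Bit 1: prefix='10' -> emit 'p', reset
Bit 2: prefix='1' (no match yet)
Bit 3: prefix='10' -> emit 'p', reset
Bit 4: prefix='1' (no match yet)
Bit 5: prefix='11' -> emit 'l', reset
Bit 6: prefix='1' (no match yet)

Answer: 2 p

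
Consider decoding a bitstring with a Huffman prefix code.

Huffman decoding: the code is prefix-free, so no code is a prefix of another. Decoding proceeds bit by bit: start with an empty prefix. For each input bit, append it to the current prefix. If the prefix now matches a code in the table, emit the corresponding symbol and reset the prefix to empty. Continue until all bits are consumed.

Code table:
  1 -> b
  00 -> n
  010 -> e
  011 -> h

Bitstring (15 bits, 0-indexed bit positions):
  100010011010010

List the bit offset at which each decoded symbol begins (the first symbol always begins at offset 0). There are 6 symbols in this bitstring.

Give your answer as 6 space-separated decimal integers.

Answer: 0 1 3 6 9 12

Derivation:
Bit 0: prefix='1' -> emit 'b', reset
Bit 1: prefix='0' (no match yet)
Bit 2: prefix='00' -> emit 'n', reset
Bit 3: prefix='0' (no match yet)
Bit 4: prefix='01' (no match yet)
Bit 5: prefix='010' -> emit 'e', reset
Bit 6: prefix='0' (no match yet)
Bit 7: prefix='01' (no match yet)
Bit 8: prefix='011' -> emit 'h', reset
Bit 9: prefix='0' (no match yet)
Bit 10: prefix='01' (no match yet)
Bit 11: prefix='010' -> emit 'e', reset
Bit 12: prefix='0' (no match yet)
Bit 13: prefix='01' (no match yet)
Bit 14: prefix='010' -> emit 'e', reset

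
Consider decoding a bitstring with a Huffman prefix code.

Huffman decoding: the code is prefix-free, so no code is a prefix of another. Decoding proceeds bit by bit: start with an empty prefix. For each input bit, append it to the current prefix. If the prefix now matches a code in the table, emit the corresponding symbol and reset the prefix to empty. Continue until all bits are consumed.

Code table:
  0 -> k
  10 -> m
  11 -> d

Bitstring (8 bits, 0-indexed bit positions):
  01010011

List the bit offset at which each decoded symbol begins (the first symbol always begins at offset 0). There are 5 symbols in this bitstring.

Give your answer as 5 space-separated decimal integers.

Answer: 0 1 3 5 6

Derivation:
Bit 0: prefix='0' -> emit 'k', reset
Bit 1: prefix='1' (no match yet)
Bit 2: prefix='10' -> emit 'm', reset
Bit 3: prefix='1' (no match yet)
Bit 4: prefix='10' -> emit 'm', reset
Bit 5: prefix='0' -> emit 'k', reset
Bit 6: prefix='1' (no match yet)
Bit 7: prefix='11' -> emit 'd', reset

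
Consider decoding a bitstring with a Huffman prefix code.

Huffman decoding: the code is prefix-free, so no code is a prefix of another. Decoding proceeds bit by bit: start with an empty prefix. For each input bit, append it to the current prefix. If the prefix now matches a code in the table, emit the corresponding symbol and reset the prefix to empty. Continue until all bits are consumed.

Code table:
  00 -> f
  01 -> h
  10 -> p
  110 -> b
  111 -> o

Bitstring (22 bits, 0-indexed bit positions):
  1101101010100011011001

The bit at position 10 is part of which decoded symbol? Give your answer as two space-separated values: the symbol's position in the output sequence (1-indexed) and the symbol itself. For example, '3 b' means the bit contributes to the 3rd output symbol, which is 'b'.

Answer: 5 p

Derivation:
Bit 0: prefix='1' (no match yet)
Bit 1: prefix='11' (no match yet)
Bit 2: prefix='110' -> emit 'b', reset
Bit 3: prefix='1' (no match yet)
Bit 4: prefix='11' (no match yet)
Bit 5: prefix='110' -> emit 'b', reset
Bit 6: prefix='1' (no match yet)
Bit 7: prefix='10' -> emit 'p', reset
Bit 8: prefix='1' (no match yet)
Bit 9: prefix='10' -> emit 'p', reset
Bit 10: prefix='1' (no match yet)
Bit 11: prefix='10' -> emit 'p', reset
Bit 12: prefix='0' (no match yet)
Bit 13: prefix='00' -> emit 'f', reset
Bit 14: prefix='1' (no match yet)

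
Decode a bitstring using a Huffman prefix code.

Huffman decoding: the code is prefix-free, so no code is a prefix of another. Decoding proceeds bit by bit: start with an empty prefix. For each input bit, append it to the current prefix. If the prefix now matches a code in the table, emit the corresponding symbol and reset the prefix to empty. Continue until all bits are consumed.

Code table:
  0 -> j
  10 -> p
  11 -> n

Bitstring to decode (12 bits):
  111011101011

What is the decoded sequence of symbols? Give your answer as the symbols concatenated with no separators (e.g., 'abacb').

Answer: npnppn

Derivation:
Bit 0: prefix='1' (no match yet)
Bit 1: prefix='11' -> emit 'n', reset
Bit 2: prefix='1' (no match yet)
Bit 3: prefix='10' -> emit 'p', reset
Bit 4: prefix='1' (no match yet)
Bit 5: prefix='11' -> emit 'n', reset
Bit 6: prefix='1' (no match yet)
Bit 7: prefix='10' -> emit 'p', reset
Bit 8: prefix='1' (no match yet)
Bit 9: prefix='10' -> emit 'p', reset
Bit 10: prefix='1' (no match yet)
Bit 11: prefix='11' -> emit 'n', reset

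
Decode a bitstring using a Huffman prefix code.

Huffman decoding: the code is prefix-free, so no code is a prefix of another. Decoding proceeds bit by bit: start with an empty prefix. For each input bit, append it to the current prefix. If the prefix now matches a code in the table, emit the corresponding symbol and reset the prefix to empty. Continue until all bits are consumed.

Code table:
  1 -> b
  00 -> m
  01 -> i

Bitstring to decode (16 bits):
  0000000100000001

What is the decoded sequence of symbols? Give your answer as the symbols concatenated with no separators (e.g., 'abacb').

Answer: mmmimmmi

Derivation:
Bit 0: prefix='0' (no match yet)
Bit 1: prefix='00' -> emit 'm', reset
Bit 2: prefix='0' (no match yet)
Bit 3: prefix='00' -> emit 'm', reset
Bit 4: prefix='0' (no match yet)
Bit 5: prefix='00' -> emit 'm', reset
Bit 6: prefix='0' (no match yet)
Bit 7: prefix='01' -> emit 'i', reset
Bit 8: prefix='0' (no match yet)
Bit 9: prefix='00' -> emit 'm', reset
Bit 10: prefix='0' (no match yet)
Bit 11: prefix='00' -> emit 'm', reset
Bit 12: prefix='0' (no match yet)
Bit 13: prefix='00' -> emit 'm', reset
Bit 14: prefix='0' (no match yet)
Bit 15: prefix='01' -> emit 'i', reset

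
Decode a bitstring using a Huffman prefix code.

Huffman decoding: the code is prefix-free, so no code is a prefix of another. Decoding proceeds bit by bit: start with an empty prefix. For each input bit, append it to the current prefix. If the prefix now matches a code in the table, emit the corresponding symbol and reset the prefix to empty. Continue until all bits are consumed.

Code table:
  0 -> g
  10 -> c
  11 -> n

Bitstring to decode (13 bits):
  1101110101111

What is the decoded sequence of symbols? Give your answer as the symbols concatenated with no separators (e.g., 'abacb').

Bit 0: prefix='1' (no match yet)
Bit 1: prefix='11' -> emit 'n', reset
Bit 2: prefix='0' -> emit 'g', reset
Bit 3: prefix='1' (no match yet)
Bit 4: prefix='11' -> emit 'n', reset
Bit 5: prefix='1' (no match yet)
Bit 6: prefix='10' -> emit 'c', reset
Bit 7: prefix='1' (no match yet)
Bit 8: prefix='10' -> emit 'c', reset
Bit 9: prefix='1' (no match yet)
Bit 10: prefix='11' -> emit 'n', reset
Bit 11: prefix='1' (no match yet)
Bit 12: prefix='11' -> emit 'n', reset

Answer: ngnccnn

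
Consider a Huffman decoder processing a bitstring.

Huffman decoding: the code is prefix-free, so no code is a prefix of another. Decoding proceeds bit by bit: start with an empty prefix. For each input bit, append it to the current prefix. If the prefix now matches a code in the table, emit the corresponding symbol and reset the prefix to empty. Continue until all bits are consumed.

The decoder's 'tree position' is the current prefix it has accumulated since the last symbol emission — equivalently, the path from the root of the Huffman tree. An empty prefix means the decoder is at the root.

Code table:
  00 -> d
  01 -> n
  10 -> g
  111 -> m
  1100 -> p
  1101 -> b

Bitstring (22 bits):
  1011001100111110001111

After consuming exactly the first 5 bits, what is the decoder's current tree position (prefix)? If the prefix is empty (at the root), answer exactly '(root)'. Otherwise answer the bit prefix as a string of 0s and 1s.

Bit 0: prefix='1' (no match yet)
Bit 1: prefix='10' -> emit 'g', reset
Bit 2: prefix='1' (no match yet)
Bit 3: prefix='11' (no match yet)
Bit 4: prefix='110' (no match yet)

Answer: 110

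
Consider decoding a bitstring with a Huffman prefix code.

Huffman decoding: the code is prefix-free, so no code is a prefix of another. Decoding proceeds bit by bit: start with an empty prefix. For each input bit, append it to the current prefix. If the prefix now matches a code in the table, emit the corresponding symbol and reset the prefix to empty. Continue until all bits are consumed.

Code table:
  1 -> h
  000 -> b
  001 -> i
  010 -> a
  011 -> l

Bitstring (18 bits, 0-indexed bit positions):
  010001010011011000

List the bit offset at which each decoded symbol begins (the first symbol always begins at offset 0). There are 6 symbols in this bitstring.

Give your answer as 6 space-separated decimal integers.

Answer: 0 3 6 9 12 15

Derivation:
Bit 0: prefix='0' (no match yet)
Bit 1: prefix='01' (no match yet)
Bit 2: prefix='010' -> emit 'a', reset
Bit 3: prefix='0' (no match yet)
Bit 4: prefix='00' (no match yet)
Bit 5: prefix='001' -> emit 'i', reset
Bit 6: prefix='0' (no match yet)
Bit 7: prefix='01' (no match yet)
Bit 8: prefix='010' -> emit 'a', reset
Bit 9: prefix='0' (no match yet)
Bit 10: prefix='01' (no match yet)
Bit 11: prefix='011' -> emit 'l', reset
Bit 12: prefix='0' (no match yet)
Bit 13: prefix='01' (no match yet)
Bit 14: prefix='011' -> emit 'l', reset
Bit 15: prefix='0' (no match yet)
Bit 16: prefix='00' (no match yet)
Bit 17: prefix='000' -> emit 'b', reset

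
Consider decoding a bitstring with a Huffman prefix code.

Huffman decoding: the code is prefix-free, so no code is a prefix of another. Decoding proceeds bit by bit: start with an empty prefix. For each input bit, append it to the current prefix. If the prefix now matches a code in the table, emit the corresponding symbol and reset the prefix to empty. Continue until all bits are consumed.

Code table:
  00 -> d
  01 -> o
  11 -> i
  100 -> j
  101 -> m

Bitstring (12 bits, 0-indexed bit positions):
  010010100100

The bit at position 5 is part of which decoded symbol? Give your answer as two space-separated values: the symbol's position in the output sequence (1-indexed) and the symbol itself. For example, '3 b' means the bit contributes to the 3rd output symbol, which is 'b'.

Answer: 3 m

Derivation:
Bit 0: prefix='0' (no match yet)
Bit 1: prefix='01' -> emit 'o', reset
Bit 2: prefix='0' (no match yet)
Bit 3: prefix='00' -> emit 'd', reset
Bit 4: prefix='1' (no match yet)
Bit 5: prefix='10' (no match yet)
Bit 6: prefix='101' -> emit 'm', reset
Bit 7: prefix='0' (no match yet)
Bit 8: prefix='00' -> emit 'd', reset
Bit 9: prefix='1' (no match yet)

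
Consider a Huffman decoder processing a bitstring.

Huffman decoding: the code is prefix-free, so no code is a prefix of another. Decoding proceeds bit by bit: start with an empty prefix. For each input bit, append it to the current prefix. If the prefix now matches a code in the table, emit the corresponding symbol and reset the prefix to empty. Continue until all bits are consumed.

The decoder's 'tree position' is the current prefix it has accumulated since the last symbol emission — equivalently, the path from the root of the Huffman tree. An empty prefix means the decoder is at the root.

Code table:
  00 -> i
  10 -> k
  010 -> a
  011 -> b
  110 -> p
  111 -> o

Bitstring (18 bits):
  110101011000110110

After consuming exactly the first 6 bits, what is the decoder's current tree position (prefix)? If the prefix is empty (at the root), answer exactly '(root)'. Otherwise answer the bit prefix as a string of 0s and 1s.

Answer: 1

Derivation:
Bit 0: prefix='1' (no match yet)
Bit 1: prefix='11' (no match yet)
Bit 2: prefix='110' -> emit 'p', reset
Bit 3: prefix='1' (no match yet)
Bit 4: prefix='10' -> emit 'k', reset
Bit 5: prefix='1' (no match yet)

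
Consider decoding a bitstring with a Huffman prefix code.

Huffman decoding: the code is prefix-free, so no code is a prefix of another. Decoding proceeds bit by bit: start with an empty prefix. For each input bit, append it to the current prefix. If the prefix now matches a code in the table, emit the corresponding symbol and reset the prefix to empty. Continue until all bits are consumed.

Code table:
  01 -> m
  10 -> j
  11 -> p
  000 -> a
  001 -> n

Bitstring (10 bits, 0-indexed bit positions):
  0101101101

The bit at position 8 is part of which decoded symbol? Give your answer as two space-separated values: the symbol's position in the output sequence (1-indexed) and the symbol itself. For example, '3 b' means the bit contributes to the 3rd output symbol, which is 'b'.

Bit 0: prefix='0' (no match yet)
Bit 1: prefix='01' -> emit 'm', reset
Bit 2: prefix='0' (no match yet)
Bit 3: prefix='01' -> emit 'm', reset
Bit 4: prefix='1' (no match yet)
Bit 5: prefix='10' -> emit 'j', reset
Bit 6: prefix='1' (no match yet)
Bit 7: prefix='11' -> emit 'p', reset
Bit 8: prefix='0' (no match yet)
Bit 9: prefix='01' -> emit 'm', reset

Answer: 5 m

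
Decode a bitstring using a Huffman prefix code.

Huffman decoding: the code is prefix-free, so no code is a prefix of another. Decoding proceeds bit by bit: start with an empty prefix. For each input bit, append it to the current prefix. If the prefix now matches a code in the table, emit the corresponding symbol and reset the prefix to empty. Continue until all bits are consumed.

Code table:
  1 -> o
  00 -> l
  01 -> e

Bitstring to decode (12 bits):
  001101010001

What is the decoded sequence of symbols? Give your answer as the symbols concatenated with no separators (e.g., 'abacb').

Answer: looeele

Derivation:
Bit 0: prefix='0' (no match yet)
Bit 1: prefix='00' -> emit 'l', reset
Bit 2: prefix='1' -> emit 'o', reset
Bit 3: prefix='1' -> emit 'o', reset
Bit 4: prefix='0' (no match yet)
Bit 5: prefix='01' -> emit 'e', reset
Bit 6: prefix='0' (no match yet)
Bit 7: prefix='01' -> emit 'e', reset
Bit 8: prefix='0' (no match yet)
Bit 9: prefix='00' -> emit 'l', reset
Bit 10: prefix='0' (no match yet)
Bit 11: prefix='01' -> emit 'e', reset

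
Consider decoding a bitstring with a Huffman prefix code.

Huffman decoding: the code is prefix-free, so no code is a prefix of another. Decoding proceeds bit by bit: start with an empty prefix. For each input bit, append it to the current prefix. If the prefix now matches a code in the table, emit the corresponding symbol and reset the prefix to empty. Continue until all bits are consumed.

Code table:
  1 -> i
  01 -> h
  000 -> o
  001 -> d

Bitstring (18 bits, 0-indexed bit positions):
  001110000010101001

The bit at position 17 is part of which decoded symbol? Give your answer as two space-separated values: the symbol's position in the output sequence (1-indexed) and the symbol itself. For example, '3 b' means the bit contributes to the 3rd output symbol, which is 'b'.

Answer: 8 d

Derivation:
Bit 0: prefix='0' (no match yet)
Bit 1: prefix='00' (no match yet)
Bit 2: prefix='001' -> emit 'd', reset
Bit 3: prefix='1' -> emit 'i', reset
Bit 4: prefix='1' -> emit 'i', reset
Bit 5: prefix='0' (no match yet)
Bit 6: prefix='00' (no match yet)
Bit 7: prefix='000' -> emit 'o', reset
Bit 8: prefix='0' (no match yet)
Bit 9: prefix='00' (no match yet)
Bit 10: prefix='001' -> emit 'd', reset
Bit 11: prefix='0' (no match yet)
Bit 12: prefix='01' -> emit 'h', reset
Bit 13: prefix='0' (no match yet)
Bit 14: prefix='01' -> emit 'h', reset
Bit 15: prefix='0' (no match yet)
Bit 16: prefix='00' (no match yet)
Bit 17: prefix='001' -> emit 'd', reset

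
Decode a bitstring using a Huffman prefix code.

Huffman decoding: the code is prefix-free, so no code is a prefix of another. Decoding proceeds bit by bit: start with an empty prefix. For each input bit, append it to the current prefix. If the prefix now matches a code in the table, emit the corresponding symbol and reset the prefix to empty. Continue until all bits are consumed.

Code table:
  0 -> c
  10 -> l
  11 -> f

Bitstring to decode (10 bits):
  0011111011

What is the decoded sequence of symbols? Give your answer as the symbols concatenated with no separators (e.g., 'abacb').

Answer: ccfflf

Derivation:
Bit 0: prefix='0' -> emit 'c', reset
Bit 1: prefix='0' -> emit 'c', reset
Bit 2: prefix='1' (no match yet)
Bit 3: prefix='11' -> emit 'f', reset
Bit 4: prefix='1' (no match yet)
Bit 5: prefix='11' -> emit 'f', reset
Bit 6: prefix='1' (no match yet)
Bit 7: prefix='10' -> emit 'l', reset
Bit 8: prefix='1' (no match yet)
Bit 9: prefix='11' -> emit 'f', reset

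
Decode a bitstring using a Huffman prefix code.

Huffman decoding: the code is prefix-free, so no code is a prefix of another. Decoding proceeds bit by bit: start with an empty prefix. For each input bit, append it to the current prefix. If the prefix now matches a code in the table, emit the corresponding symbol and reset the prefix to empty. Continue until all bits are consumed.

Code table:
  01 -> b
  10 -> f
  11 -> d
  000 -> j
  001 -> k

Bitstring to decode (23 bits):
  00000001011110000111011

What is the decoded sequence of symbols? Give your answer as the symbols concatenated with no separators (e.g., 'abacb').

Bit 0: prefix='0' (no match yet)
Bit 1: prefix='00' (no match yet)
Bit 2: prefix='000' -> emit 'j', reset
Bit 3: prefix='0' (no match yet)
Bit 4: prefix='00' (no match yet)
Bit 5: prefix='000' -> emit 'j', reset
Bit 6: prefix='0' (no match yet)
Bit 7: prefix='01' -> emit 'b', reset
Bit 8: prefix='0' (no match yet)
Bit 9: prefix='01' -> emit 'b', reset
Bit 10: prefix='1' (no match yet)
Bit 11: prefix='11' -> emit 'd', reset
Bit 12: prefix='1' (no match yet)
Bit 13: prefix='10' -> emit 'f', reset
Bit 14: prefix='0' (no match yet)
Bit 15: prefix='00' (no match yet)
Bit 16: prefix='000' -> emit 'j', reset
Bit 17: prefix='1' (no match yet)
Bit 18: prefix='11' -> emit 'd', reset
Bit 19: prefix='1' (no match yet)
Bit 20: prefix='10' -> emit 'f', reset
Bit 21: prefix='1' (no match yet)
Bit 22: prefix='11' -> emit 'd', reset

Answer: jjbbdfjdfd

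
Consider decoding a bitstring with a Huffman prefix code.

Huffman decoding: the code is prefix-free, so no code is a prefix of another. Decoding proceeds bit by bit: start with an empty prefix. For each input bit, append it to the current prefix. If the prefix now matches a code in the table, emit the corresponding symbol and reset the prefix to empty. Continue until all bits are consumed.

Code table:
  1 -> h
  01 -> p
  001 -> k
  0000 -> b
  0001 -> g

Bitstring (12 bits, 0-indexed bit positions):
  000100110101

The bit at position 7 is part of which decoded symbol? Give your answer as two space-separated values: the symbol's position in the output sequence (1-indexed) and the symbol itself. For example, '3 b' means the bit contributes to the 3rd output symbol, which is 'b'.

Bit 0: prefix='0' (no match yet)
Bit 1: prefix='00' (no match yet)
Bit 2: prefix='000' (no match yet)
Bit 3: prefix='0001' -> emit 'g', reset
Bit 4: prefix='0' (no match yet)
Bit 5: prefix='00' (no match yet)
Bit 6: prefix='001' -> emit 'k', reset
Bit 7: prefix='1' -> emit 'h', reset
Bit 8: prefix='0' (no match yet)
Bit 9: prefix='01' -> emit 'p', reset
Bit 10: prefix='0' (no match yet)
Bit 11: prefix='01' -> emit 'p', reset

Answer: 3 h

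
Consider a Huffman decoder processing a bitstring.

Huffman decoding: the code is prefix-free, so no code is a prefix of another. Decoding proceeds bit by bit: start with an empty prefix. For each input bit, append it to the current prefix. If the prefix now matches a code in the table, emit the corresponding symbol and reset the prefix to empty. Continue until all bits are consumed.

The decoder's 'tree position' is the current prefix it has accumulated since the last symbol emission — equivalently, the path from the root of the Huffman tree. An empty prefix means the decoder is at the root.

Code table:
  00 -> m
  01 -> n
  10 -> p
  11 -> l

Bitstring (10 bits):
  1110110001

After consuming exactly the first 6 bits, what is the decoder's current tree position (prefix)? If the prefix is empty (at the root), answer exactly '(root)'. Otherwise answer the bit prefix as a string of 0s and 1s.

Answer: (root)

Derivation:
Bit 0: prefix='1' (no match yet)
Bit 1: prefix='11' -> emit 'l', reset
Bit 2: prefix='1' (no match yet)
Bit 3: prefix='10' -> emit 'p', reset
Bit 4: prefix='1' (no match yet)
Bit 5: prefix='11' -> emit 'l', reset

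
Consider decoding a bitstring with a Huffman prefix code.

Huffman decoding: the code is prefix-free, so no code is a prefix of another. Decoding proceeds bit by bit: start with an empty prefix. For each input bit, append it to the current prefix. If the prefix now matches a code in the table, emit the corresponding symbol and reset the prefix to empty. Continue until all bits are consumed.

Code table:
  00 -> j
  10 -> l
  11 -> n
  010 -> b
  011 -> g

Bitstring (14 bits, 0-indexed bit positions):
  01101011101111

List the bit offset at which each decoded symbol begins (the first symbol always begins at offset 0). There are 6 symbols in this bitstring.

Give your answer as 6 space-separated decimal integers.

Answer: 0 3 6 8 10 12

Derivation:
Bit 0: prefix='0' (no match yet)
Bit 1: prefix='01' (no match yet)
Bit 2: prefix='011' -> emit 'g', reset
Bit 3: prefix='0' (no match yet)
Bit 4: prefix='01' (no match yet)
Bit 5: prefix='010' -> emit 'b', reset
Bit 6: prefix='1' (no match yet)
Bit 7: prefix='11' -> emit 'n', reset
Bit 8: prefix='1' (no match yet)
Bit 9: prefix='10' -> emit 'l', reset
Bit 10: prefix='1' (no match yet)
Bit 11: prefix='11' -> emit 'n', reset
Bit 12: prefix='1' (no match yet)
Bit 13: prefix='11' -> emit 'n', reset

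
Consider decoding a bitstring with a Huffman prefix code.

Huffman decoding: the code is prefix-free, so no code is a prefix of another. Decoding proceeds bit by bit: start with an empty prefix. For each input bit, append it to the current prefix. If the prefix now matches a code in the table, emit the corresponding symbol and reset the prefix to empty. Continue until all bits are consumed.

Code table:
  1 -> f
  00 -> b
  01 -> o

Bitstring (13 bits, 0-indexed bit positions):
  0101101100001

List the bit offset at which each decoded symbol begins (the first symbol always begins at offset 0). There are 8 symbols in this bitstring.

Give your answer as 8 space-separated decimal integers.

Bit 0: prefix='0' (no match yet)
Bit 1: prefix='01' -> emit 'o', reset
Bit 2: prefix='0' (no match yet)
Bit 3: prefix='01' -> emit 'o', reset
Bit 4: prefix='1' -> emit 'f', reset
Bit 5: prefix='0' (no match yet)
Bit 6: prefix='01' -> emit 'o', reset
Bit 7: prefix='1' -> emit 'f', reset
Bit 8: prefix='0' (no match yet)
Bit 9: prefix='00' -> emit 'b', reset
Bit 10: prefix='0' (no match yet)
Bit 11: prefix='00' -> emit 'b', reset
Bit 12: prefix='1' -> emit 'f', reset

Answer: 0 2 4 5 7 8 10 12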